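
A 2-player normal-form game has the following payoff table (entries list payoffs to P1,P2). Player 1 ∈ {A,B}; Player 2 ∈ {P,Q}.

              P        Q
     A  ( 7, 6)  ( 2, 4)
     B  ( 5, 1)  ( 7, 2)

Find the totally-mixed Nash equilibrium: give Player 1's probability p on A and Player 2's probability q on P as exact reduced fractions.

p=1/3, q=5/7

P1 indiff ⇒ q·7+(1-q)·2 = q·5+(1-q)·7 ⇒ q(2) = (1-q)(5) ⇒ q = 5/7
P2 indiff ⇒ p·6+(1-p)·1 = p·4+(1-p)·2 ⇒ p(2) = (1-p)(1) ⇒ p = 1/3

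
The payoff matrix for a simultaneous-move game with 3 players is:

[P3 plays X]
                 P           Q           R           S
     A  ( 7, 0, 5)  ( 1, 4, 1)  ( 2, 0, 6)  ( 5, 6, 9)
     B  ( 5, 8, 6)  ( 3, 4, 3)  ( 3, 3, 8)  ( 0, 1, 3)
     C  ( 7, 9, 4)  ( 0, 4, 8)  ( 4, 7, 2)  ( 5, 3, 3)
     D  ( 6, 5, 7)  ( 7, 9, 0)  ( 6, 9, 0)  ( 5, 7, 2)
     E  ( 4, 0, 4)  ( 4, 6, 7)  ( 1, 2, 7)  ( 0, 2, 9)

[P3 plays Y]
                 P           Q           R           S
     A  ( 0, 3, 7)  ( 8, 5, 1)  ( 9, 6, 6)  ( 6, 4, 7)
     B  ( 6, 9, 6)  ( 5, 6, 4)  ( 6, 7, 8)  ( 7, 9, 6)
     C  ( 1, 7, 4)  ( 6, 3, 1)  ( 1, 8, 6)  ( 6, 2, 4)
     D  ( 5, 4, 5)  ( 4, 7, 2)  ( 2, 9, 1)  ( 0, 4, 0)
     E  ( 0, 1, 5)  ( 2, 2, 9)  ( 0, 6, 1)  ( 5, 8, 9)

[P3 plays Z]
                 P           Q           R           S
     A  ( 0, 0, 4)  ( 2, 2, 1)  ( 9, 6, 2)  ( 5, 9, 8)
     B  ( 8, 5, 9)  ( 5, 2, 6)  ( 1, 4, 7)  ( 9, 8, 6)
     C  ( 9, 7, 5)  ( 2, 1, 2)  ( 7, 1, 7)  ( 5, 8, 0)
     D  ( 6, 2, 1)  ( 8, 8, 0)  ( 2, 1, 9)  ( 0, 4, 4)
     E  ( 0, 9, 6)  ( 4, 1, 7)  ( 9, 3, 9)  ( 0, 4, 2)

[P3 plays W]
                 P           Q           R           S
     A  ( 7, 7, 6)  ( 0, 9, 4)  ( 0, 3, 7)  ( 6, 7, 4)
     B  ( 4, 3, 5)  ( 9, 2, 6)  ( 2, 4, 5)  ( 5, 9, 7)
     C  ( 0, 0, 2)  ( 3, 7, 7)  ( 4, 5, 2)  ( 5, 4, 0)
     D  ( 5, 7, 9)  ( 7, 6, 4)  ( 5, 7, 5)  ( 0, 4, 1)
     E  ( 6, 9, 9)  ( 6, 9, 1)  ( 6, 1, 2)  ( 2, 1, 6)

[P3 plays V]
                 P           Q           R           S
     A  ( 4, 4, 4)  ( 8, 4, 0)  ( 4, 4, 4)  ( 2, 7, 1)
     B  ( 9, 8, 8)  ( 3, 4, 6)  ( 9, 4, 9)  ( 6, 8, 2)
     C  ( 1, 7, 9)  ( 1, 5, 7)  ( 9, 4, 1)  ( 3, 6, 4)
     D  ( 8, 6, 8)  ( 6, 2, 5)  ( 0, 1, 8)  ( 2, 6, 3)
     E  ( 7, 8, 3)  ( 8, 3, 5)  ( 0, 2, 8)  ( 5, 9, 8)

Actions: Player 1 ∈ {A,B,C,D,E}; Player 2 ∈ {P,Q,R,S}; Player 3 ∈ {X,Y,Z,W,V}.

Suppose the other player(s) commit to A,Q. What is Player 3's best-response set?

BR_3 = {W}

u_3(X vs A,Q) = 1
u_3(Y vs A,Q) = 1
u_3(Z vs A,Q) = 1
u_3(W vs A,Q) = 4
u_3(V vs A,Q) = 0
max payoff 4 at {W}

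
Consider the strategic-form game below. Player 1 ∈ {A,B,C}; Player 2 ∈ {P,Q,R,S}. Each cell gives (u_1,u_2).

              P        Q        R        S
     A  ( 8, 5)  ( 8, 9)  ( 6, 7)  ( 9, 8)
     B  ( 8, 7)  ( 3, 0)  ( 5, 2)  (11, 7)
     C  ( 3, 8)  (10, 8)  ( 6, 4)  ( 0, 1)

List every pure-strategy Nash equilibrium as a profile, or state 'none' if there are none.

(A,P): not NE [P2→Q gives 9>5]
(A,Q): not NE [P1→C gives 10>8]
(A,R): not NE [P2→Q gives 9>7]
(A,S): not NE [P1→B gives 11>9; P2→Q gives 9>8]
(B,P): NE
(B,Q): not NE [P1→C gives 10>3; P2→S gives 7>0]
(B,R): not NE [P1→C gives 6>5; P2→S gives 7>2]
(B,S): NE
(C,P): not NE [P1→B gives 8>3]
(C,Q): NE
(C,R): not NE [P2→Q gives 8>4]
(C,S): not NE [P1→B gives 11>0; P2→Q gives 8>1]

Nash profiles: (B,P), (B,S), (C,Q)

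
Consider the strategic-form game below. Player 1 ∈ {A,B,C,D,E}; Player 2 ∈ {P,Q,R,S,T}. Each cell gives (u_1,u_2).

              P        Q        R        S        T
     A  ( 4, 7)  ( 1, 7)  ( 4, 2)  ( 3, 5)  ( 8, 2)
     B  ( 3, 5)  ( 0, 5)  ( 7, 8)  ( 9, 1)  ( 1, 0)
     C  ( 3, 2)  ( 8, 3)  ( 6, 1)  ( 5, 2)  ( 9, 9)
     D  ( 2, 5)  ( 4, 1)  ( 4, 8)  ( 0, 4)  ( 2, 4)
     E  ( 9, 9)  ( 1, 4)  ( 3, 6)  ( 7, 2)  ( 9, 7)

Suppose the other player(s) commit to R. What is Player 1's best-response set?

u_1(A vs R) = 4
u_1(B vs R) = 7
u_1(C vs R) = 6
u_1(D vs R) = 4
u_1(E vs R) = 3
max payoff 7 at {B}

P1 best: {B}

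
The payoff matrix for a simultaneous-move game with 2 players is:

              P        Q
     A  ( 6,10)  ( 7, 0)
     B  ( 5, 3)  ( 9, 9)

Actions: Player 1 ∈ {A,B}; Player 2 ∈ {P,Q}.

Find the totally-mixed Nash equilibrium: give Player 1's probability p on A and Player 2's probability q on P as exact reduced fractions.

P1 indiff ⇒ q·6+(1-q)·7 = q·5+(1-q)·9 ⇒ q(1) = (1-q)(2) ⇒ q = 2/3
P2 indiff ⇒ p·10+(1-p)·3 = p·0+(1-p)·9 ⇒ p(10) = (1-p)(6) ⇒ p = 3/8

P1 mixes 3/8 on A; P2 mixes 2/3 on P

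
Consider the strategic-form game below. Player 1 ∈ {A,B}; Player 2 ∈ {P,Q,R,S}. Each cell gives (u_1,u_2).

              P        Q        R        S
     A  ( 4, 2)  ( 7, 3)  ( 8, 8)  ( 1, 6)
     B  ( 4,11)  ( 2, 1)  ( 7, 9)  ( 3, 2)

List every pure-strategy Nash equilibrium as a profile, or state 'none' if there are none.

Nash profiles: (A,R), (B,P)

(A,P): not NE [P2→R gives 8>2]
(A,Q): not NE [P2→R gives 8>3]
(A,R): NE
(A,S): not NE [P1→B gives 3>1; P2→R gives 8>6]
(B,P): NE
(B,Q): not NE [P1→A gives 7>2; P2→P gives 11>1]
(B,R): not NE [P1→A gives 8>7; P2→P gives 11>9]
(B,S): not NE [P2→P gives 11>2]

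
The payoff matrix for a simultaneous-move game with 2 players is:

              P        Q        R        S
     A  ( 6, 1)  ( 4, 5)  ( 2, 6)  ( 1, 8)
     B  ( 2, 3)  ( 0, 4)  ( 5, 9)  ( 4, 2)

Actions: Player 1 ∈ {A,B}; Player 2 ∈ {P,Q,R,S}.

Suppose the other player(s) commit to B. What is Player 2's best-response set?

P2 best: {R}

u_2(P vs B) = 3
u_2(Q vs B) = 4
u_2(R vs B) = 9
u_2(S vs B) = 2
max payoff 9 at {R}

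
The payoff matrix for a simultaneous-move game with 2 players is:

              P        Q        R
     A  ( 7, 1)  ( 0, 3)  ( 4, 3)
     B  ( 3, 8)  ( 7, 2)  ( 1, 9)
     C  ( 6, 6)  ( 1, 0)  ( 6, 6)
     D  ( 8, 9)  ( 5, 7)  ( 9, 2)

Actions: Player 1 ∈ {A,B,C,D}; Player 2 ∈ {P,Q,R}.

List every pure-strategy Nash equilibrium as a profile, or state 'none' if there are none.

PSNE = {(D,P)}

(A,P): not NE [P1→D gives 8>7; P2→R gives 3>1]
(A,Q): not NE [P1→B gives 7>0]
(A,R): not NE [P1→D gives 9>4]
(B,P): not NE [P1→D gives 8>3; P2→R gives 9>8]
(B,Q): not NE [P2→R gives 9>2]
(B,R): not NE [P1→D gives 9>1]
(C,P): not NE [P1→D gives 8>6]
(C,Q): not NE [P1→B gives 7>1; P2→R gives 6>0]
(C,R): not NE [P1→D gives 9>6]
(D,P): NE
(D,Q): not NE [P1→B gives 7>5; P2→P gives 9>7]
(D,R): not NE [P2→P gives 9>2]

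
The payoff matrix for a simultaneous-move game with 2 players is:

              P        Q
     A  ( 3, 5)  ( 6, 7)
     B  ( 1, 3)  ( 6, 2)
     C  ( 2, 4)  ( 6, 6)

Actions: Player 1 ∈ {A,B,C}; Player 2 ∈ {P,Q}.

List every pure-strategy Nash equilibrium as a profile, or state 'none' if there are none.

(A,P): not NE [P2→Q gives 7>5]
(A,Q): NE
(B,P): not NE [P1→A gives 3>1]
(B,Q): not NE [P2→P gives 3>2]
(C,P): not NE [P1→A gives 3>2; P2→Q gives 6>4]
(C,Q): NE

NE set: (A,Q), (C,Q)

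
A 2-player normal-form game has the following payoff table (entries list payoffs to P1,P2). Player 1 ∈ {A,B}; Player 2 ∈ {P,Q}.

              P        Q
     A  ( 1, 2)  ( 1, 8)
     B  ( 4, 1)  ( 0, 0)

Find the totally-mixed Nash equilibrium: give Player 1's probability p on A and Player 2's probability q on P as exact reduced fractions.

P1 indiff ⇒ q·1+(1-q)·1 = q·4+(1-q)·0 ⇒ q(-3) = (1-q)(-1) ⇒ q = 1/4
P2 indiff ⇒ p·2+(1-p)·1 = p·8+(1-p)·0 ⇒ p(-6) = (1-p)(-1) ⇒ p = 1/7

p=1/7, q=1/4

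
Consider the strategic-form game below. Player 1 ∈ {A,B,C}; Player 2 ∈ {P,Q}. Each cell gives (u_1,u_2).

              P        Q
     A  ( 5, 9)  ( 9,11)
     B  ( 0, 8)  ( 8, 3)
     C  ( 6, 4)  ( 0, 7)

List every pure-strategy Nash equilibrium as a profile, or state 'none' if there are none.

NE set: (A,Q)

(A,P): not NE [P1→C gives 6>5; P2→Q gives 11>9]
(A,Q): NE
(B,P): not NE [P1→C gives 6>0]
(B,Q): not NE [P1→A gives 9>8; P2→P gives 8>3]
(C,P): not NE [P2→Q gives 7>4]
(C,Q): not NE [P1→A gives 9>0]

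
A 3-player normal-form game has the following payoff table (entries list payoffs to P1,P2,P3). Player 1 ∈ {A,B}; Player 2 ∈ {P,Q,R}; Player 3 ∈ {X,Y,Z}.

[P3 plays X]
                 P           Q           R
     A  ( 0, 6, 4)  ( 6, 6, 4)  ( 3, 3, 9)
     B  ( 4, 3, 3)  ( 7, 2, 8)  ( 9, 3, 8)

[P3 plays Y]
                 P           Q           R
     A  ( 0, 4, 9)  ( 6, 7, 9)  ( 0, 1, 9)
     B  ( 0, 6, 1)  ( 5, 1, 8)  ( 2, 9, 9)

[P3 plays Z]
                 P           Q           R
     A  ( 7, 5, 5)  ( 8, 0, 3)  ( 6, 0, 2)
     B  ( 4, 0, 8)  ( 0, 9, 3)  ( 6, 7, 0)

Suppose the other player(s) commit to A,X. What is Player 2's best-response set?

P2 best: {P,Q}

u_2(P vs A,X) = 6
u_2(Q vs A,X) = 6
u_2(R vs A,X) = 3
max payoff 6 at {P,Q}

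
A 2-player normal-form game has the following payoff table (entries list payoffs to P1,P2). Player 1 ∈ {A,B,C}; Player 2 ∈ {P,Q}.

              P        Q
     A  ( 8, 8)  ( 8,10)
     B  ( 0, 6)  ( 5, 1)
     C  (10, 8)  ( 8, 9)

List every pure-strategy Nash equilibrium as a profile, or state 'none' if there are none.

(A,P): not NE [P1→C gives 10>8; P2→Q gives 10>8]
(A,Q): NE
(B,P): not NE [P1→C gives 10>0]
(B,Q): not NE [P1→C gives 8>5; P2→P gives 6>1]
(C,P): not NE [P2→Q gives 9>8]
(C,Q): NE

PSNE = {(A,Q), (C,Q)}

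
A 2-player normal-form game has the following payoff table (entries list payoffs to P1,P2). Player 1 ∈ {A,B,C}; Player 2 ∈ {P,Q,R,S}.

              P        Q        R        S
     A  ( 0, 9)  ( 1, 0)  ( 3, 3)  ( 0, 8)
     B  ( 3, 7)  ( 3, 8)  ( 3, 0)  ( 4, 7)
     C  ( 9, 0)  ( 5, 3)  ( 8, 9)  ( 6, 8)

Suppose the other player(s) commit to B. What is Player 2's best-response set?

BR_2 = {Q}

u_2(P vs B) = 7
u_2(Q vs B) = 8
u_2(R vs B) = 0
u_2(S vs B) = 7
max payoff 8 at {Q}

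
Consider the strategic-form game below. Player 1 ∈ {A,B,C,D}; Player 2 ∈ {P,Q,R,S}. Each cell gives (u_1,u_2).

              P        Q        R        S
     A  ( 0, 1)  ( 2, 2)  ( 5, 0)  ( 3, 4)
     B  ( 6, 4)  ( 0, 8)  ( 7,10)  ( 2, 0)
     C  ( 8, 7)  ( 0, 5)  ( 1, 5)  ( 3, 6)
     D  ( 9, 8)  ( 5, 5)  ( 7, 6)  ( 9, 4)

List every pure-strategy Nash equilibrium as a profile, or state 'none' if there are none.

(A,P): not NE [P1→D gives 9>0; P2→S gives 4>1]
(A,Q): not NE [P1→D gives 5>2; P2→S gives 4>2]
(A,R): not NE [P1→D gives 7>5; P2→S gives 4>0]
(A,S): not NE [P1→D gives 9>3]
(B,P): not NE [P1→D gives 9>6; P2→R gives 10>4]
(B,Q): not NE [P1→D gives 5>0; P2→R gives 10>8]
(B,R): NE
(B,S): not NE [P1→D gives 9>2; P2→R gives 10>0]
(C,P): not NE [P1→D gives 9>8]
(C,Q): not NE [P1→D gives 5>0; P2→P gives 7>5]
(C,R): not NE [P1→D gives 7>1; P2→P gives 7>5]
(C,S): not NE [P1→D gives 9>3; P2→P gives 7>6]
(D,P): NE
(D,Q): not NE [P2→P gives 8>5]
(D,R): not NE [P2→P gives 8>6]
(D,S): not NE [P2→P gives 8>4]

NE set: (B,R), (D,P)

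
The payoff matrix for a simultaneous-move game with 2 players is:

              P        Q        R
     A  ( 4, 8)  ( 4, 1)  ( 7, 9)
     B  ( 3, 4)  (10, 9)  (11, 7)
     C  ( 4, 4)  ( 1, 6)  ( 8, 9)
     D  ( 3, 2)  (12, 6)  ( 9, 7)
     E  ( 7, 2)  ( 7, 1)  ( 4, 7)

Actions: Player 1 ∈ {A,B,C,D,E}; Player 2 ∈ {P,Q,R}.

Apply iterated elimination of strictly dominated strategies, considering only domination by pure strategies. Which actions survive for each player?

Remaining: P1:{B,D} P2:{Q,R}

P2 drop P (R beats it: A:9>8 B:7>4 C:9>4 D:7>2 E:7>2)
P1 drop A (B beats it: Q:10>4 R:11>7)
P1 drop C (B beats it: Q:10>1 R:11>8)
P1 drop E (B beats it: Q:10>7 R:11>4)
P1→{B,D} P2→{Q,R}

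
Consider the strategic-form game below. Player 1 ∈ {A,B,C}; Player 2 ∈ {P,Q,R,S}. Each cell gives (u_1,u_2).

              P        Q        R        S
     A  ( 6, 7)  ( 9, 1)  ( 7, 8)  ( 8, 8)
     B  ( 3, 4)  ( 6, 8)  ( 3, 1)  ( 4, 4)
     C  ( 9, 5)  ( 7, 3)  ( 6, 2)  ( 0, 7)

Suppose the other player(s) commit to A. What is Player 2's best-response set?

u_2(P vs A) = 7
u_2(Q vs A) = 1
u_2(R vs A) = 8
u_2(S vs A) = 8
max payoff 8 at {R,S}

argmax u_2 = {R,S}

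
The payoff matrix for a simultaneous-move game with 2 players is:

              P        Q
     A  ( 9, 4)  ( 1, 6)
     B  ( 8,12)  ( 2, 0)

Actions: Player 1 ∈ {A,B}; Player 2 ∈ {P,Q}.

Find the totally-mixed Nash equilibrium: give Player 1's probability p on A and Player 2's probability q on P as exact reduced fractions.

P1 indiff ⇒ q·9+(1-q)·1 = q·8+(1-q)·2 ⇒ q(1) = (1-q)(1) ⇒ q = 1/2
P2 indiff ⇒ p·4+(1-p)·12 = p·6+(1-p)·0 ⇒ p(-2) = (1-p)(-12) ⇒ p = 6/7

p=6/7, q=1/2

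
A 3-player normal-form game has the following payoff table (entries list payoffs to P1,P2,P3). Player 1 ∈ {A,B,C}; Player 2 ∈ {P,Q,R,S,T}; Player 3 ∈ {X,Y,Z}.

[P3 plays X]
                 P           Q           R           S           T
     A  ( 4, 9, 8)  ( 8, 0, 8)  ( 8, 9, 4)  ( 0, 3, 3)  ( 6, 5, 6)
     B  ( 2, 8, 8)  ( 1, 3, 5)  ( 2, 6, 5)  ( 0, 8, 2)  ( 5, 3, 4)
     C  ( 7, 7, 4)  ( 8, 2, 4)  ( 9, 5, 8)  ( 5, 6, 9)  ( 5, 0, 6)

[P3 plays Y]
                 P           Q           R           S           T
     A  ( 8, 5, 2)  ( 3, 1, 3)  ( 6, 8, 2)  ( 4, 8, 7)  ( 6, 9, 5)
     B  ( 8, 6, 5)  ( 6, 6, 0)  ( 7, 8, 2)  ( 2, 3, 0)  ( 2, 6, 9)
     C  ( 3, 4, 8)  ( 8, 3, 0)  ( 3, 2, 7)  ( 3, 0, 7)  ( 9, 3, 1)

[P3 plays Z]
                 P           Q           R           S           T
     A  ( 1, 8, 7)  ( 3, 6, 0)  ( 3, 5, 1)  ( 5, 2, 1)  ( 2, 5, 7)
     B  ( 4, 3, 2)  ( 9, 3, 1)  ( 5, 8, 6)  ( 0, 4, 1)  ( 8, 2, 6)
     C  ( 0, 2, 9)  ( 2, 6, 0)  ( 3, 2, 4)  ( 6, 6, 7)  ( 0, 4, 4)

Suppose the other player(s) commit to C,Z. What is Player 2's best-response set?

u_2(P vs C,Z) = 2
u_2(Q vs C,Z) = 6
u_2(R vs C,Z) = 2
u_2(S vs C,Z) = 6
u_2(T vs C,Z) = 4
max payoff 6 at {Q,S}

P2 best: {Q,S}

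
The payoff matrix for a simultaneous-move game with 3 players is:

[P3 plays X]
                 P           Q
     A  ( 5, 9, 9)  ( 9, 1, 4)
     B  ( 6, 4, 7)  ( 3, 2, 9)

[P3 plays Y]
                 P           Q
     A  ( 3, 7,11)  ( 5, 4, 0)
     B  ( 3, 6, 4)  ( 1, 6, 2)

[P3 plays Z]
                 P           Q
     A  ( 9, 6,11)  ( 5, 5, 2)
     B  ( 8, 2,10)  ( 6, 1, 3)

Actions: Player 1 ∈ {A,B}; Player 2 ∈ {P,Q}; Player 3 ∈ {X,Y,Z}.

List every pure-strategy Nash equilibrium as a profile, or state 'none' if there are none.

(A,P,X): not NE [P1→B gives 6>5; P3→Z gives 11>9]
(A,P,Y): NE
(A,P,Z): NE
(A,Q,X): not NE [P2→P gives 9>1]
(A,Q,Y): not NE [P2→P gives 7>4; P3→X gives 4>0]
(A,Q,Z): not NE [P1→B gives 6>5; P2→P gives 6>5; P3→X gives 4>2]
(B,P,X): not NE [P3→Z gives 10>7]
(B,P,Y): not NE [P3→Z gives 10>4]
(B,P,Z): not NE [P1→A gives 9>8]
(B,Q,X): not NE [P1→A gives 9>3; P2→P gives 4>2]
(B,Q,Y): not NE [P1→A gives 5>1; P3→X gives 9>2]
(B,Q,Z): not NE [P2→P gives 2>1; P3→X gives 9>3]

Nash profiles: (A,P,Y), (A,P,Z)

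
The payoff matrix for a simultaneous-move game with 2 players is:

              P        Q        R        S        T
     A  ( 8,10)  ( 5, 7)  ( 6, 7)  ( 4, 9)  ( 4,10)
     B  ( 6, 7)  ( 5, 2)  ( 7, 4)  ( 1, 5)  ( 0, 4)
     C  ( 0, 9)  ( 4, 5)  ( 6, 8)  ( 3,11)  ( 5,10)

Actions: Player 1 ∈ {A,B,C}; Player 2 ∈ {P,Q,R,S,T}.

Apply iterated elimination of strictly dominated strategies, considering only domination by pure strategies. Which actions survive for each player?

IESDS → P1:{A,C} P2:{P,S,T}

P2 drop Q (P beats it: A:10>7 B:7>2 C:9>5)
P2 drop R (P beats it: A:10>7 B:7>4 C:9>8)
P1 drop B (A beats it: P:8>6 S:4>1 T:4>0)
P1→{A,C} P2→{P,S,T}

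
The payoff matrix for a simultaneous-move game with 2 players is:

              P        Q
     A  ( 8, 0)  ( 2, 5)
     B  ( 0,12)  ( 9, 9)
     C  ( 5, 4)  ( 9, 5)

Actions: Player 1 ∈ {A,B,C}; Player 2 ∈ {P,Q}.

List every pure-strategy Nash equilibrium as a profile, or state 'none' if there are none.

Nash profiles: (C,Q)

(A,P): not NE [P2→Q gives 5>0]
(A,Q): not NE [P1→C gives 9>2]
(B,P): not NE [P1→A gives 8>0]
(B,Q): not NE [P2→P gives 12>9]
(C,P): not NE [P1→A gives 8>5; P2→Q gives 5>4]
(C,Q): NE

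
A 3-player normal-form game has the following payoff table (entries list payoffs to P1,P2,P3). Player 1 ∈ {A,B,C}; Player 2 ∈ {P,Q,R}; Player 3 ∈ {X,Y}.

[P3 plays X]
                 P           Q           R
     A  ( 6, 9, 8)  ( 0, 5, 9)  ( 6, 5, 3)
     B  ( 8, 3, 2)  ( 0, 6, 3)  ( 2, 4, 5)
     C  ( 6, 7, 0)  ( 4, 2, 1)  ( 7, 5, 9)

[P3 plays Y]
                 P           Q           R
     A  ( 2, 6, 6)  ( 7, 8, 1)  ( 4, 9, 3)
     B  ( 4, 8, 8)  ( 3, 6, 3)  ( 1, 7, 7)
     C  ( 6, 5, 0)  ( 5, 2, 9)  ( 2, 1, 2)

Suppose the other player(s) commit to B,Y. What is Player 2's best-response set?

argmax u_2 = {P}

u_2(P vs B,Y) = 8
u_2(Q vs B,Y) = 6
u_2(R vs B,Y) = 7
max payoff 8 at {P}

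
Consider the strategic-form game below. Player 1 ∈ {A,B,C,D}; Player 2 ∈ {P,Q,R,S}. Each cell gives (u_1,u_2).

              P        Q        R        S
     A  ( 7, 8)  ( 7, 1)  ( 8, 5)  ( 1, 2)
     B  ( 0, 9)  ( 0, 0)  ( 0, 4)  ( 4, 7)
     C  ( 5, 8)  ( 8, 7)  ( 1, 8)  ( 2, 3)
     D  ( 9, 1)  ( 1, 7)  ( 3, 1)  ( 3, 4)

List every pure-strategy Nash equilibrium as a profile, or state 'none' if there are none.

(A,P): not NE [P1→D gives 9>7]
(A,Q): not NE [P1→C gives 8>7; P2→P gives 8>1]
(A,R): not NE [P2→P gives 8>5]
(A,S): not NE [P1→B gives 4>1; P2→P gives 8>2]
(B,P): not NE [P1→D gives 9>0]
(B,Q): not NE [P1→C gives 8>0; P2→P gives 9>0]
(B,R): not NE [P1→A gives 8>0; P2→P gives 9>4]
(B,S): not NE [P2→P gives 9>7]
(C,P): not NE [P1→D gives 9>5]
(C,Q): not NE [P2→R gives 8>7]
(C,R): not NE [P1→A gives 8>1]
(C,S): not NE [P1→B gives 4>2; P2→R gives 8>3]
(D,P): not NE [P2→Q gives 7>1]
(D,Q): not NE [P1→C gives 8>1]
(D,R): not NE [P1→A gives 8>3; P2→Q gives 7>1]
(D,S): not NE [P1→B gives 4>3; P2→Q gives 7>4]

No pure NE.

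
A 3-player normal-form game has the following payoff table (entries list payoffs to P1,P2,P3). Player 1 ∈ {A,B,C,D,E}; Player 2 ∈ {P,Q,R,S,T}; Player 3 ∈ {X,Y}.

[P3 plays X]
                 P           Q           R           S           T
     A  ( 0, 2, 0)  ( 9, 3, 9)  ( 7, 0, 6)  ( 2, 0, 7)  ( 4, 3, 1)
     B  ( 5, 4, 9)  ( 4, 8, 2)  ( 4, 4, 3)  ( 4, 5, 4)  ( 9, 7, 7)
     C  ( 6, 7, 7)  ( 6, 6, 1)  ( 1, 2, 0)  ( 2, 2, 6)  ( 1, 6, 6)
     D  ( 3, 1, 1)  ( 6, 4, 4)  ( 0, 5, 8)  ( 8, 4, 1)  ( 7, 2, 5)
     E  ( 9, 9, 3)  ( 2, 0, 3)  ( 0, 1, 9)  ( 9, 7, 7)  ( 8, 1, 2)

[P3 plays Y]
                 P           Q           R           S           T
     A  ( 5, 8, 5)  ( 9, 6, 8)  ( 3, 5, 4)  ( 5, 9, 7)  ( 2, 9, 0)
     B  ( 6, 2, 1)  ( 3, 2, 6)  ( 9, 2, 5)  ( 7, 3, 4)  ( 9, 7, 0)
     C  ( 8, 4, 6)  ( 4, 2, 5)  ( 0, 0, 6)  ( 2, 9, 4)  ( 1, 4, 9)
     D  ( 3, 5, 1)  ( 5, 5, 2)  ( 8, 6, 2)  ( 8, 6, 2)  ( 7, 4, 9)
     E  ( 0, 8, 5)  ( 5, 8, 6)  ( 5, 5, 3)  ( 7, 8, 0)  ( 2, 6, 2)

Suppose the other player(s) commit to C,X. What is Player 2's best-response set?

P2 best: {P}

u_2(P vs C,X) = 7
u_2(Q vs C,X) = 6
u_2(R vs C,X) = 2
u_2(S vs C,X) = 2
u_2(T vs C,X) = 6
max payoff 7 at {P}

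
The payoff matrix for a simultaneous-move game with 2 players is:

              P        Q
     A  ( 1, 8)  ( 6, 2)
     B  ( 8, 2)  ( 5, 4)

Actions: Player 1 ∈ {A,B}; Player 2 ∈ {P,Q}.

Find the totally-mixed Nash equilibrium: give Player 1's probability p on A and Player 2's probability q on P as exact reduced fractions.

P1 mixes 1/4 on A; P2 mixes 1/8 on P

P1 indiff ⇒ q·1+(1-q)·6 = q·8+(1-q)·5 ⇒ q(-7) = (1-q)(-1) ⇒ q = 1/8
P2 indiff ⇒ p·8+(1-p)·2 = p·2+(1-p)·4 ⇒ p(6) = (1-p)(2) ⇒ p = 1/4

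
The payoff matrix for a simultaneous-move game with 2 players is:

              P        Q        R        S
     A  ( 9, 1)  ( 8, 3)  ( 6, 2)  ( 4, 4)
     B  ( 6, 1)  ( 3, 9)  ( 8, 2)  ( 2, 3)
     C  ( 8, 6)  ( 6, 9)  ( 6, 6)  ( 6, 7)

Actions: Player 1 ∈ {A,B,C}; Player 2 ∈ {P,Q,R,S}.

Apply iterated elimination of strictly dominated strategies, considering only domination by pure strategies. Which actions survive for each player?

Remaining: P1:{A,C} P2:{Q,S}

P2 drop P (Q beats it: A:3>1 B:9>1 C:9>6)
P2 drop R (Q beats it: A:3>2 B:9>2 C:9>6)
P1 drop B (A beats it: Q:8>3 S:4>2)
P1→{A,C} P2→{Q,S}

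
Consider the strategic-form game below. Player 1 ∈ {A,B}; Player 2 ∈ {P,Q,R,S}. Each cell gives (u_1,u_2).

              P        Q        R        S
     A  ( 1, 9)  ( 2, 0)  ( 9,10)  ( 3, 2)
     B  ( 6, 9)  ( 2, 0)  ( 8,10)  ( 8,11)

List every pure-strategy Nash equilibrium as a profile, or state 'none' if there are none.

Nash profiles: (A,R), (B,S)

(A,P): not NE [P1→B gives 6>1; P2→R gives 10>9]
(A,Q): not NE [P2→R gives 10>0]
(A,R): NE
(A,S): not NE [P1→B gives 8>3; P2→R gives 10>2]
(B,P): not NE [P2→S gives 11>9]
(B,Q): not NE [P2→S gives 11>0]
(B,R): not NE [P1→A gives 9>8; P2→S gives 11>10]
(B,S): NE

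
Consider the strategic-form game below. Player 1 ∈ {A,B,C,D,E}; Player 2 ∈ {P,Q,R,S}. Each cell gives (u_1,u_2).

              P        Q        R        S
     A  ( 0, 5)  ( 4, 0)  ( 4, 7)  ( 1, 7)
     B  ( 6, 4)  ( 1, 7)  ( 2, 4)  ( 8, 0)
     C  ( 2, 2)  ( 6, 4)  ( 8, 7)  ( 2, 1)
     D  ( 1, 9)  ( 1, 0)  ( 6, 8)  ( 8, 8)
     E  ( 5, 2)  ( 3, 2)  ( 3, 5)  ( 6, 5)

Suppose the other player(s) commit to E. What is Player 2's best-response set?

BR_2 = {R,S}

u_2(P vs E) = 2
u_2(Q vs E) = 2
u_2(R vs E) = 5
u_2(S vs E) = 5
max payoff 5 at {R,S}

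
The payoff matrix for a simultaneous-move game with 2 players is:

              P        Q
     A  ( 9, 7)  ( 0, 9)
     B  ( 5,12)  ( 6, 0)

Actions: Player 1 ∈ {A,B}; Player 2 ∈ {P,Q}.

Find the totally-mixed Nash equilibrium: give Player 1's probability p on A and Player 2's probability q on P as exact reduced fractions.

p=6/7, q=3/5

P1 indiff ⇒ q·9+(1-q)·0 = q·5+(1-q)·6 ⇒ q(4) = (1-q)(6) ⇒ q = 3/5
P2 indiff ⇒ p·7+(1-p)·12 = p·9+(1-p)·0 ⇒ p(-2) = (1-p)(-12) ⇒ p = 6/7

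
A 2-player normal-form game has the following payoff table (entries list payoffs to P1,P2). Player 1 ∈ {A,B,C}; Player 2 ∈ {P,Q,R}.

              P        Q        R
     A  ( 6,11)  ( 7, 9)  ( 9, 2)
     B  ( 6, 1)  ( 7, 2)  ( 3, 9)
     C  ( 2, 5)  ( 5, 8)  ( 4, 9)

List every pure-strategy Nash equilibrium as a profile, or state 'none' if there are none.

(A,P): NE
(A,Q): not NE [P2→P gives 11>9]
(A,R): not NE [P2→P gives 11>2]
(B,P): not NE [P2→R gives 9>1]
(B,Q): not NE [P2→R gives 9>2]
(B,R): not NE [P1→A gives 9>3]
(C,P): not NE [P1→B gives 6>2; P2→R gives 9>5]
(C,Q): not NE [P1→B gives 7>5; P2→R gives 9>8]
(C,R): not NE [P1→A gives 9>4]

NE set: (A,P)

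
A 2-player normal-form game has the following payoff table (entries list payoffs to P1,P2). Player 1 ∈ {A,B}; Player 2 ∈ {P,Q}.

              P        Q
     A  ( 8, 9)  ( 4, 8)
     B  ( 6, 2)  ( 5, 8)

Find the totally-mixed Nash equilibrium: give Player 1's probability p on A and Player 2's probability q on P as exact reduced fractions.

P1 indiff ⇒ q·8+(1-q)·4 = q·6+(1-q)·5 ⇒ q(2) = (1-q)(1) ⇒ q = 1/3
P2 indiff ⇒ p·9+(1-p)·2 = p·8+(1-p)·8 ⇒ p(1) = (1-p)(6) ⇒ p = 6/7

p=6/7, q=1/3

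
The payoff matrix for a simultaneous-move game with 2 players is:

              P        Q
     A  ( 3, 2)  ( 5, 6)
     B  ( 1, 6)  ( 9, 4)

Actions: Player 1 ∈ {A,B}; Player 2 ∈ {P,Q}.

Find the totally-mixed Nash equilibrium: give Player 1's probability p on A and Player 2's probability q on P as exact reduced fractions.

p=1/3, q=2/3

P1 indiff ⇒ q·3+(1-q)·5 = q·1+(1-q)·9 ⇒ q(2) = (1-q)(4) ⇒ q = 2/3
P2 indiff ⇒ p·2+(1-p)·6 = p·6+(1-p)·4 ⇒ p(-4) = (1-p)(-2) ⇒ p = 1/3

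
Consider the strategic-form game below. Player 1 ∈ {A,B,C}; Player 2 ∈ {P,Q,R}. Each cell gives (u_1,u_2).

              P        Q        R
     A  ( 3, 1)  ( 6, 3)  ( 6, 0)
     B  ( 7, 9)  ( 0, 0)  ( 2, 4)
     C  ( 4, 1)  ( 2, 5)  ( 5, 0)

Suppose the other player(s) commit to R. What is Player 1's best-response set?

u_1(A vs R) = 6
u_1(B vs R) = 2
u_1(C vs R) = 5
max payoff 6 at {A}

P1 best: {A}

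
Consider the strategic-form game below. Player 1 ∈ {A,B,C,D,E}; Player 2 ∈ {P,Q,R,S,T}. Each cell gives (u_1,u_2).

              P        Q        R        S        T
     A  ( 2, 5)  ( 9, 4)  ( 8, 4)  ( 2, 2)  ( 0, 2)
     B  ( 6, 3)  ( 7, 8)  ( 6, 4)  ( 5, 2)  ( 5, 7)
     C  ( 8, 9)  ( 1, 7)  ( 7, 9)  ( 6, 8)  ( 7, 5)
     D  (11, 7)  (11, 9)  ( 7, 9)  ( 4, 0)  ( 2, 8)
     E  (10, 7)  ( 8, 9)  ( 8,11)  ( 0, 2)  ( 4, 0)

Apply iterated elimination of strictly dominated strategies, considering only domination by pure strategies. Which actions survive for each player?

Remaining: P1:{A,D,E} P2:{P,Q,R}

P2 drop S (P beats it: A:5>2 B:3>2 C:9>8 D:7>0 E:7>2)
P2 drop T (Q beats it: A:4>2 B:8>7 C:7>5 D:9>8 E:9>0)
P1 drop B (D beats it: P:11>6 Q:11>7 R:7>6)
P1 drop C (E beats it: P:10>8 Q:8>1 R:8>7)
P1→{A,D,E} P2→{P,Q,R}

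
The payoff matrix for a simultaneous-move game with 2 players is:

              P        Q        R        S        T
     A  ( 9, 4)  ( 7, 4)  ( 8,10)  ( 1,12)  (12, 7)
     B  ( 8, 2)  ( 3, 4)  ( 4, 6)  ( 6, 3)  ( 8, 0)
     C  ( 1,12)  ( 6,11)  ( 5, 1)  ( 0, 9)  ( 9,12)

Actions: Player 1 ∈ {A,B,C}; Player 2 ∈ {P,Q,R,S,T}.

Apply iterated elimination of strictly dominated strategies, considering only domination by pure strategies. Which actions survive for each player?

P1 drop C (A beats it: P:9>1 Q:7>6 R:8>5 S:1>0 T:12>9)
P2 drop P (R beats it: A:10>4 B:6>2)
P2 drop Q (R beats it: A:10>4 B:6>4)
P2 drop T (R beats it: A:10>7 B:6>0)
P1→{A,B} P2→{R,S}

IESDS → P1:{A,B} P2:{R,S}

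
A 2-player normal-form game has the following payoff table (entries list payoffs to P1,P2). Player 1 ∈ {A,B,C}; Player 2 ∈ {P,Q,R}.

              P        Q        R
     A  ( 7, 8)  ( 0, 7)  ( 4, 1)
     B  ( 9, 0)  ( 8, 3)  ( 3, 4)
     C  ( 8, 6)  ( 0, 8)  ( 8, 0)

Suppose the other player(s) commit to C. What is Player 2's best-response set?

P2 best: {Q}

u_2(P vs C) = 6
u_2(Q vs C) = 8
u_2(R vs C) = 0
max payoff 8 at {Q}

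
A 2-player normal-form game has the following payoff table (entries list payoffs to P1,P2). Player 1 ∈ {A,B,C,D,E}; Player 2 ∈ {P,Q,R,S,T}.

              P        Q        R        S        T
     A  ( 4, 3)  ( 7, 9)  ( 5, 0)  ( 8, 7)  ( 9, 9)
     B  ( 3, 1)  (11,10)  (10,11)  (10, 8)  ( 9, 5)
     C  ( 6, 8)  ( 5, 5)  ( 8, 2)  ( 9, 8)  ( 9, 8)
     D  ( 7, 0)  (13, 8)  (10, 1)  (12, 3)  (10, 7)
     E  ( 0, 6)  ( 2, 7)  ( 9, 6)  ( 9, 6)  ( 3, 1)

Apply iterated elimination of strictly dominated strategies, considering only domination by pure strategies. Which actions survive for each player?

P1 drop A (D beats it: P:7>4 Q:13>7 R:10>5 S:12>8 T:10>9)
P1 drop C (D beats it: P:7>6 Q:13>5 R:10>8 S:12>9 T:10>9)
P1 drop E (B beats it: P:3>0 Q:11>2 R:10>9 S:10>9 T:9>3)
P2 drop P (Q beats it: B:10>1 D:8>0)
P2 drop S (Q beats it: B:10>8 D:8>3)
P2 drop T (Q beats it: B:10>5 D:8>7)
P1→{B,D} P2→{Q,R}

Remaining: P1:{B,D} P2:{Q,R}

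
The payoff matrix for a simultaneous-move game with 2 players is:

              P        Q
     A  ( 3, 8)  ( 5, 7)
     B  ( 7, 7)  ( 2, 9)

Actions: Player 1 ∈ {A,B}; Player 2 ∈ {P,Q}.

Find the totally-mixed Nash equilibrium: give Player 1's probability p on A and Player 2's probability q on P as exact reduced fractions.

(p,q) = (2/3, 3/7)

P1 indiff ⇒ q·3+(1-q)·5 = q·7+(1-q)·2 ⇒ q(-4) = (1-q)(-3) ⇒ q = 3/7
P2 indiff ⇒ p·8+(1-p)·7 = p·7+(1-p)·9 ⇒ p(1) = (1-p)(2) ⇒ p = 2/3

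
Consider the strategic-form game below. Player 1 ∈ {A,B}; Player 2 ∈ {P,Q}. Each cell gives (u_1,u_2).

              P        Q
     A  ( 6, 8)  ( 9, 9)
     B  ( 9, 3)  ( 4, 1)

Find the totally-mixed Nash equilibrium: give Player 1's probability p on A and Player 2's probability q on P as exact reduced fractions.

P1 mixes 2/3 on A; P2 mixes 5/8 on P

P1 indiff ⇒ q·6+(1-q)·9 = q·9+(1-q)·4 ⇒ q(-3) = (1-q)(-5) ⇒ q = 5/8
P2 indiff ⇒ p·8+(1-p)·3 = p·9+(1-p)·1 ⇒ p(-1) = (1-p)(-2) ⇒ p = 2/3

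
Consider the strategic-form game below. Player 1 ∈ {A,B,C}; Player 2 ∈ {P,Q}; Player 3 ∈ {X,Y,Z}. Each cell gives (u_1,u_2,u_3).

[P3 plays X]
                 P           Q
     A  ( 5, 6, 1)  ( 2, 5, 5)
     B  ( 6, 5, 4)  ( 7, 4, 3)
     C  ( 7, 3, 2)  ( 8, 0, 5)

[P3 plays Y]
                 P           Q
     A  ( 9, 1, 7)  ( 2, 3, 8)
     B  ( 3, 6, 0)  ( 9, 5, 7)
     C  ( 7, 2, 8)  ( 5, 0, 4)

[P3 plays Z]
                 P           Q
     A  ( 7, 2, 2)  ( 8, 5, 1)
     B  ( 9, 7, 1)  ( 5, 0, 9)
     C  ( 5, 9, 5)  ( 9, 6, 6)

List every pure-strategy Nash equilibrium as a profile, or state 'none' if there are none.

(A,P,X): not NE [P1→C gives 7>5; P3→Y gives 7>1]
(A,P,Y): not NE [P2→Q gives 3>1]
(A,P,Z): not NE [P1→B gives 9>7; P2→Q gives 5>2; P3→Y gives 7>2]
(A,Q,X): not NE [P1→C gives 8>2; P2→P gives 6>5; P3→Y gives 8>5]
(A,Q,Y): not NE [P1→B gives 9>2]
(A,Q,Z): not NE [P1→C gives 9>8; P3→Y gives 8>1]
(B,P,X): not NE [P1→C gives 7>6]
(B,P,Y): not NE [P1→A gives 9>3; P3→X gives 4>0]
(B,P,Z): not NE [P3→X gives 4>1]
(B,Q,X): not NE [P1→C gives 8>7; P2→P gives 5>4; P3→Z gives 9>3]
(B,Q,Y): not NE [P2→P gives 6>5; P3→Z gives 9>7]
(B,Q,Z): not NE [P1→C gives 9>5; P2→P gives 7>0]
(C,P,X): not NE [P3→Y gives 8>2]
(C,P,Y): not NE [P1→A gives 9>7]
(C,P,Z): not NE [P1→B gives 9>5; P3→Y gives 8>5]
(C,Q,X): not NE [P2→P gives 3>0; P3→Z gives 6>5]
(C,Q,Y): not NE [P1→B gives 9>5; P2→P gives 2>0; P3→Z gives 6>4]
(C,Q,Z): not NE [P2→P gives 9>6]

Equilibria: none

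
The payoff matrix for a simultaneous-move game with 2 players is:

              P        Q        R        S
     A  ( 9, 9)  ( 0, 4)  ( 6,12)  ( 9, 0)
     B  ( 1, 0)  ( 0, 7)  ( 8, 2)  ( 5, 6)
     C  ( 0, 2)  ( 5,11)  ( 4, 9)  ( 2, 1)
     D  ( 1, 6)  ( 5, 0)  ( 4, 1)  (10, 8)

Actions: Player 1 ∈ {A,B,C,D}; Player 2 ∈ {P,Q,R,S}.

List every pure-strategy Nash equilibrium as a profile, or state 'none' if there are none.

(A,P): not NE [P2→R gives 12>9]
(A,Q): not NE [P1→D gives 5>0; P2→R gives 12>4]
(A,R): not NE [P1→B gives 8>6]
(A,S): not NE [P1→D gives 10>9; P2→R gives 12>0]
(B,P): not NE [P1→A gives 9>1; P2→Q gives 7>0]
(B,Q): not NE [P1→D gives 5>0]
(B,R): not NE [P2→Q gives 7>2]
(B,S): not NE [P1→D gives 10>5; P2→Q gives 7>6]
(C,P): not NE [P1→A gives 9>0; P2→Q gives 11>2]
(C,Q): NE
(C,R): not NE [P1→B gives 8>4; P2→Q gives 11>9]
(C,S): not NE [P1→D gives 10>2; P2→Q gives 11>1]
(D,P): not NE [P1→A gives 9>1; P2→S gives 8>6]
(D,Q): not NE [P2→S gives 8>0]
(D,R): not NE [P1→B gives 8>4; P2→S gives 8>1]
(D,S): NE

PSNE = {(C,Q), (D,S)}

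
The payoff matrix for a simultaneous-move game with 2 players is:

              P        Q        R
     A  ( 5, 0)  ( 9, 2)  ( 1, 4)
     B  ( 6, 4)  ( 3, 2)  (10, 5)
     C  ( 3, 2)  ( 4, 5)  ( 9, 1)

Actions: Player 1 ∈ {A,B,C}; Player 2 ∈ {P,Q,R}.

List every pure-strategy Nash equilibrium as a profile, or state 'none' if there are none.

Nash profiles: (B,R)

(A,P): not NE [P1→B gives 6>5; P2→R gives 4>0]
(A,Q): not NE [P2→R gives 4>2]
(A,R): not NE [P1→B gives 10>1]
(B,P): not NE [P2→R gives 5>4]
(B,Q): not NE [P1→A gives 9>3; P2→R gives 5>2]
(B,R): NE
(C,P): not NE [P1→B gives 6>3; P2→Q gives 5>2]
(C,Q): not NE [P1→A gives 9>4]
(C,R): not NE [P1→B gives 10>9; P2→Q gives 5>1]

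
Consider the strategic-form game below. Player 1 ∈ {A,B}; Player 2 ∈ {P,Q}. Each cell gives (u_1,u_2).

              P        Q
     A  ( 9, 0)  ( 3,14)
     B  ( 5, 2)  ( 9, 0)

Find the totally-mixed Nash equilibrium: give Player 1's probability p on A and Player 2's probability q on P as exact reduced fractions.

p=1/8, q=3/5

P1 indiff ⇒ q·9+(1-q)·3 = q·5+(1-q)·9 ⇒ q(4) = (1-q)(6) ⇒ q = 3/5
P2 indiff ⇒ p·0+(1-p)·2 = p·14+(1-p)·0 ⇒ p(-14) = (1-p)(-2) ⇒ p = 1/8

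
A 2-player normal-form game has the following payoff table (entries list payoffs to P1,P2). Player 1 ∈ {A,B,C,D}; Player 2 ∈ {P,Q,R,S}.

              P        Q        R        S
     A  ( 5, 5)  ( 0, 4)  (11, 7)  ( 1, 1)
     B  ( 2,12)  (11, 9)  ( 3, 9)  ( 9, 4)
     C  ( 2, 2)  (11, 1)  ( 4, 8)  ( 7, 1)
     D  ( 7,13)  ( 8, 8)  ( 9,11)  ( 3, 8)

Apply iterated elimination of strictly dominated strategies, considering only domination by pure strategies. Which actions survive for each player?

P2 drop Q (P beats it: A:5>4 B:12>9 C:2>1 D:13>8)
P2 drop S (P beats it: A:5>1 B:12>4 C:2>1 D:13>8)
P1 drop B (A beats it: P:5>2 R:11>3)
P1 drop C (A beats it: P:5>2 R:11>4)
P1→{A,D} P2→{P,R}

Survivors P1:{A,D} P2:{P,R}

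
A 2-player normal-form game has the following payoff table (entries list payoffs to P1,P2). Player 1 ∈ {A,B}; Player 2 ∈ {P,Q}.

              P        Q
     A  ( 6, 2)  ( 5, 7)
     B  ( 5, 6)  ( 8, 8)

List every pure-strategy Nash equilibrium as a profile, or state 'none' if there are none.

(A,P): not NE [P2→Q gives 7>2]
(A,Q): not NE [P1→B gives 8>5]
(B,P): not NE [P1→A gives 6>5; P2→Q gives 8>6]
(B,Q): NE

PSNE = {(B,Q)}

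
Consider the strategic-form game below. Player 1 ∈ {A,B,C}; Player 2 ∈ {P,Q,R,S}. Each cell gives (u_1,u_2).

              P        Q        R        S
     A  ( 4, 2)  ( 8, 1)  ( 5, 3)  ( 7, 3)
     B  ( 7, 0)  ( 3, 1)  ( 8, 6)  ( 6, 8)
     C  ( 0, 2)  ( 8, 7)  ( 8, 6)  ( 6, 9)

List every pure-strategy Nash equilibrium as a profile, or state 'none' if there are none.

NE set: (A,S)

(A,P): not NE [P1→B gives 7>4; P2→S gives 3>2]
(A,Q): not NE [P2→S gives 3>1]
(A,R): not NE [P1→C gives 8>5]
(A,S): NE
(B,P): not NE [P2→S gives 8>0]
(B,Q): not NE [P1→C gives 8>3; P2→S gives 8>1]
(B,R): not NE [P2→S gives 8>6]
(B,S): not NE [P1→A gives 7>6]
(C,P): not NE [P1→B gives 7>0; P2→S gives 9>2]
(C,Q): not NE [P2→S gives 9>7]
(C,R): not NE [P2→S gives 9>6]
(C,S): not NE [P1→A gives 7>6]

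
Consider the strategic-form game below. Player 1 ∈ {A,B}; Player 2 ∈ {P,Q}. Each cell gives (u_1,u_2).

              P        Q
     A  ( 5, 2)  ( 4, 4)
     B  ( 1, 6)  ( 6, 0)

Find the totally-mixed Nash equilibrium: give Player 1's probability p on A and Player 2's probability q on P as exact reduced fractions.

P1 indiff ⇒ q·5+(1-q)·4 = q·1+(1-q)·6 ⇒ q(4) = (1-q)(2) ⇒ q = 1/3
P2 indiff ⇒ p·2+(1-p)·6 = p·4+(1-p)·0 ⇒ p(-2) = (1-p)(-6) ⇒ p = 3/4

p=3/4, q=1/3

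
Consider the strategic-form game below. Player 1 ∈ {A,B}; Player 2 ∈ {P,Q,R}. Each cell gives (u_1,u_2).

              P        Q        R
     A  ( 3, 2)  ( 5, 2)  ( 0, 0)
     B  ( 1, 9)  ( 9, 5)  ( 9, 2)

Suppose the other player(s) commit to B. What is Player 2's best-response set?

argmax u_2 = {P}

u_2(P vs B) = 9
u_2(Q vs B) = 5
u_2(R vs B) = 2
max payoff 9 at {P}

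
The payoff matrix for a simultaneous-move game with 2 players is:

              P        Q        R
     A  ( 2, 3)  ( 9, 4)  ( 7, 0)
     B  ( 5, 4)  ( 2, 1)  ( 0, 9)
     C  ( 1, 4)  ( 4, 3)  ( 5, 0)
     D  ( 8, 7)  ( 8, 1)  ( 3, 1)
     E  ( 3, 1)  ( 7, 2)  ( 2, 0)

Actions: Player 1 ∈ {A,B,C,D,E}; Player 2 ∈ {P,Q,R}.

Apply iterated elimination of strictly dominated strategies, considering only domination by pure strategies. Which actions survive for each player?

Survivors P1:{A,D} P2:{P,Q}

P1 drop B (D beats it: P:8>5 Q:8>2 R:3>0)
P1 drop C (A beats it: P:2>1 Q:9>4 R:7>5)
P1 drop E (D beats it: P:8>3 Q:8>7 R:3>2)
P2 drop R (P beats it: A:3>0 D:7>1)
P1→{A,D} P2→{P,Q}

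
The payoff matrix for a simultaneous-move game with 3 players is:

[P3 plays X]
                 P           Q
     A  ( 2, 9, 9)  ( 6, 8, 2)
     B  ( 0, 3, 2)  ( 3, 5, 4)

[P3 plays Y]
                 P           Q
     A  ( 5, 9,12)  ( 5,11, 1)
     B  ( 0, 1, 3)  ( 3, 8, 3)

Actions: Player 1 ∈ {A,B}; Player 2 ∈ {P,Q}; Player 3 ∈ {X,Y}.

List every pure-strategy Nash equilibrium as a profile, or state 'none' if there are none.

(A,P,X): not NE [P3→Y gives 12>9]
(A,P,Y): not NE [P2→Q gives 11>9]
(A,Q,X): not NE [P2→P gives 9>8]
(A,Q,Y): not NE [P3→X gives 2>1]
(B,P,X): not NE [P1→A gives 2>0; P2→Q gives 5>3; P3→Y gives 3>2]
(B,P,Y): not NE [P1→A gives 5>0; P2→Q gives 8>1]
(B,Q,X): not NE [P1→A gives 6>3]
(B,Q,Y): not NE [P1→A gives 5>3; P3→X gives 4>3]

No pure NE.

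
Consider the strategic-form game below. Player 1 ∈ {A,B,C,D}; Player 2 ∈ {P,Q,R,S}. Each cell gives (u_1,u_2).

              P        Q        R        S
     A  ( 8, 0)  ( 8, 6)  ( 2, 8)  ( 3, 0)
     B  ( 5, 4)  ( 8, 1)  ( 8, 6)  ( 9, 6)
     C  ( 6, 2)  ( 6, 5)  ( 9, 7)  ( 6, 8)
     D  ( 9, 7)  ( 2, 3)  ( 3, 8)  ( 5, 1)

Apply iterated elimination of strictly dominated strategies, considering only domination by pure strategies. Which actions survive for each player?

Survivors P1:{B,C} P2:{R,S}

P2 drop P (R beats it: A:8>0 B:6>4 C:7>2 D:8>7)
P1 drop D (B beats it: Q:8>2 R:8>3 S:9>5)
P2 drop Q (R beats it: A:8>6 B:6>1 C:7>5)
P1 drop A (B beats it: R:8>2 S:9>3)
P1→{B,C} P2→{R,S}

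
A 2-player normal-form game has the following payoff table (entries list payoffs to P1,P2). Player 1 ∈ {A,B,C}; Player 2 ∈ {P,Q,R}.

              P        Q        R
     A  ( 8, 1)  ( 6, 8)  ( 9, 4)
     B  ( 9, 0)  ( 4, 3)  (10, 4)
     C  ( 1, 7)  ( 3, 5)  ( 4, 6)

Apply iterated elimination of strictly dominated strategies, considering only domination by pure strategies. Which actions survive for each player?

Remaining: P1:{A,B} P2:{Q,R}

P1 drop C (A beats it: P:8>1 Q:6>3 R:9>4)
P2 drop P (Q beats it: A:8>1 B:3>0)
P1→{A,B} P2→{Q,R}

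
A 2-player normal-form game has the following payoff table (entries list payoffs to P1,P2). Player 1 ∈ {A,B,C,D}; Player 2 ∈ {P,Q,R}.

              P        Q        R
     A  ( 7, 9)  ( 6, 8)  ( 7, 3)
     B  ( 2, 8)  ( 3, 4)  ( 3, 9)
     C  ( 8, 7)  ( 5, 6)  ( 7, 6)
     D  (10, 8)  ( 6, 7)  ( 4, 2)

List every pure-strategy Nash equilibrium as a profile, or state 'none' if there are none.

NE set: (D,P)

(A,P): not NE [P1→D gives 10>7]
(A,Q): not NE [P2→P gives 9>8]
(A,R): not NE [P2→P gives 9>3]
(B,P): not NE [P1→D gives 10>2; P2→R gives 9>8]
(B,Q): not NE [P1→D gives 6>3; P2→R gives 9>4]
(B,R): not NE [P1→C gives 7>3]
(C,P): not NE [P1→D gives 10>8]
(C,Q): not NE [P1→D gives 6>5; P2→P gives 7>6]
(C,R): not NE [P2→P gives 7>6]
(D,P): NE
(D,Q): not NE [P2→P gives 8>7]
(D,R): not NE [P1→C gives 7>4; P2→P gives 8>2]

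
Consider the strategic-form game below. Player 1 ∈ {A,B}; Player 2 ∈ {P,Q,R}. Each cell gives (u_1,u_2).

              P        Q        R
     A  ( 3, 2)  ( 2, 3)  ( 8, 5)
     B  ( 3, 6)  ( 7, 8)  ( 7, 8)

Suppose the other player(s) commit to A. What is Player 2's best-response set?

u_2(P vs A) = 2
u_2(Q vs A) = 3
u_2(R vs A) = 5
max payoff 5 at {R}

argmax u_2 = {R}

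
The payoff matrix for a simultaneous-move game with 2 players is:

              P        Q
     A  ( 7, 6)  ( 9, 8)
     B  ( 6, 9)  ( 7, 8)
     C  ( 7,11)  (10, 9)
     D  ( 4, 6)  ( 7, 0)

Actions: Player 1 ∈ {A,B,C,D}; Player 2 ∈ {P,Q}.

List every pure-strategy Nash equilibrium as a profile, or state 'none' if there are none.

Nash profiles: (C,P)

(A,P): not NE [P2→Q gives 8>6]
(A,Q): not NE [P1→C gives 10>9]
(B,P): not NE [P1→C gives 7>6]
(B,Q): not NE [P1→C gives 10>7; P2→P gives 9>8]
(C,P): NE
(C,Q): not NE [P2→P gives 11>9]
(D,P): not NE [P1→C gives 7>4]
(D,Q): not NE [P1→C gives 10>7; P2→P gives 6>0]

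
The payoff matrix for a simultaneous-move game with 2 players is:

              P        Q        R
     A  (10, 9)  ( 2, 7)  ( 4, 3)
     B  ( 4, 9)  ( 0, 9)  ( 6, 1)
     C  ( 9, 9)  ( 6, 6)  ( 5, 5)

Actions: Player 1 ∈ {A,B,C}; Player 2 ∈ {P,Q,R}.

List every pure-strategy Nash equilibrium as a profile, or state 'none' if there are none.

(A,P): NE
(A,Q): not NE [P1→C gives 6>2; P2→P gives 9>7]
(A,R): not NE [P1→B gives 6>4; P2→P gives 9>3]
(B,P): not NE [P1→A gives 10>4]
(B,Q): not NE [P1→C gives 6>0]
(B,R): not NE [P2→Q gives 9>1]
(C,P): not NE [P1→A gives 10>9]
(C,Q): not NE [P2→P gives 9>6]
(C,R): not NE [P1→B gives 6>5; P2→P gives 9>5]

Nash profiles: (A,P)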